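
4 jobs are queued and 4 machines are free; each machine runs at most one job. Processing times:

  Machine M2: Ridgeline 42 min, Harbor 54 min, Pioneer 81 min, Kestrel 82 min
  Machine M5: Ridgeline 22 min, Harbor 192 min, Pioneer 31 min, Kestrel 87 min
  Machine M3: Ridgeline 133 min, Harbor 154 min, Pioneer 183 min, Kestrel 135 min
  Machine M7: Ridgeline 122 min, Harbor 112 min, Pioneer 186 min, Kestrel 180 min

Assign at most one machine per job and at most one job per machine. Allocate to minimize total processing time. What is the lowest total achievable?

Min total: 320 min

Optimal: Ridgeline→Machine M2 (42 min), Harbor→Machine M7 (112 min), Pioneer→Machine M5 (31 min), Kestrel→Machine M3 (135 min) — total 42+112+31+135 = 320 min.
Min-entry greedy (repeatedly take the single cheapest remaining cell) gives 397 min, worse by 77.
Next-best assignment: Ridgeline→Machine M7, Harbor→Machine M2, Pioneer→Machine M5, Kestrel→Machine M3 = 342 min.
Swapping Ridgeline↔Kestrel (Ridgeline→Machine M3 133 min, Kestrel→Machine M2 82 min) adds 38.
Checked against all permutations: 320 min is optimal.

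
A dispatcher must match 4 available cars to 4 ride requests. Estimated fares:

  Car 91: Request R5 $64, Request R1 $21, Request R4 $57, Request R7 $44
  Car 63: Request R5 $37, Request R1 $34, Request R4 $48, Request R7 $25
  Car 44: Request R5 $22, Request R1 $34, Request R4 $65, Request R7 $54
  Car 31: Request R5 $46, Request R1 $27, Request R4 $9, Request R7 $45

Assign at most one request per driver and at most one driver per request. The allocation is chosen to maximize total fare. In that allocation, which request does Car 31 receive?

This is the linear assignment problem.
Optimal: Car 91→Request R5 ($64), Car 63→Request R1 ($34), Car 44→Request R4 ($65), Car 31→Request R7 ($45) — total 64+34+65+45 = $208.
Row-greedy (each driver in turn takes its best remaining request) gives $193, worse by 15.
Next-best assignment: Car 91→Request R5, Car 63→Request R4, Car 44→Request R7, Car 31→Request R1 = $193.
Swapping Car 63↔Car 44 (Car 63→Request R4 $48, Car 44→Request R1 $34) loses 17.
Every other assignment is strictly worse.
Car 31's own top request is Request R5 ($46), but forcing Car 31→Request R5 and reassigning the rest optimally gives only $191 — worse by 17.

Car 31 receives Request R7.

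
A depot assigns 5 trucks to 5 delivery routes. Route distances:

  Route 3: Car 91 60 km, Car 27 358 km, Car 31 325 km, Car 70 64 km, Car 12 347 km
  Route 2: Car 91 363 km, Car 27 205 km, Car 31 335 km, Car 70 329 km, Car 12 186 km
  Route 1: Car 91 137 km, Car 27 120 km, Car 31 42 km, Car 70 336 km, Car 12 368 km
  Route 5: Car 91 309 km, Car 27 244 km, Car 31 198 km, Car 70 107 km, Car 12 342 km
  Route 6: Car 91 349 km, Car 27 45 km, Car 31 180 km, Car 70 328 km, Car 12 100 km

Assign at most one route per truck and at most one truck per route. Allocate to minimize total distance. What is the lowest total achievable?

Optimal: Car 91→Route 3 (60 km), Car 27→Route 6 (45 km), Car 31→Route 1 (42 km), Car 70→Route 5 (107 km), Car 12→Route 2 (186 km) — total 60+45+42+107+186 = 440 km.
No other one-to-one assignment undercuts 440 km.

Min total: 440 km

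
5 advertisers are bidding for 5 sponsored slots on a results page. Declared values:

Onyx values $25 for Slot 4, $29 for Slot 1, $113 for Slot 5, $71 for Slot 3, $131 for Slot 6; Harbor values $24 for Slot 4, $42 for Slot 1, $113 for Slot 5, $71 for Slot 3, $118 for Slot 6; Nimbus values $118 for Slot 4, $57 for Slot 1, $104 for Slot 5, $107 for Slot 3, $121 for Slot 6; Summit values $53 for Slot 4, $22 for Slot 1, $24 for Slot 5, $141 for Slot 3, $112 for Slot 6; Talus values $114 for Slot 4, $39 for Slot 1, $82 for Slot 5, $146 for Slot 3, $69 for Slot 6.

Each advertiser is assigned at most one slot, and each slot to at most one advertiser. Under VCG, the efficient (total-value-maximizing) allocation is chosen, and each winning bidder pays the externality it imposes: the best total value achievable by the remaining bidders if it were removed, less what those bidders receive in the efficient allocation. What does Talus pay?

Talus pays $61.

Efficient allocation: Onyx→Slot 6 ($131), Harbor→Slot 5 ($113), Nimbus→Slot 1 ($57), Summit→Slot 3 ($141), Talus→Slot 4 ($114); total welfare W = $556.
Talus receives Slot 4 at value $114, so the others get W − 114 = $442.
Without Talus: best allocation of the remaining 4 bidders over all 5 slots is Onyx→Slot 6 ($131), Harbor→Slot 5 ($113), Nimbus→Slot 4 ($118), Summit→Slot 3 ($141), total $503.
VCG payment = (others' best without Talus) − (others' welfare with Talus) = 503 − 442 = $61.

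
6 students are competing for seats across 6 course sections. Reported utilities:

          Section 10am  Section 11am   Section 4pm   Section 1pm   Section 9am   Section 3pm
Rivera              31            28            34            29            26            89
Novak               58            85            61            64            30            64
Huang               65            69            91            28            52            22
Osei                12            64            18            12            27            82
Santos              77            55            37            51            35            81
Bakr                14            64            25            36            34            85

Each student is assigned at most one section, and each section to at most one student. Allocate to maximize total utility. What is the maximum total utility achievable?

Max total: 419 points

Optimal: Rivera→Section 3pm (89 points), Novak→Section 1pm (64 points), Huang→Section 4pm (91 points), Osei→Section 11am (64 points), Santos→Section 10am (77 points), Bakr→Section 9am (34 points) — total 89+64+91+64+77+34 = 419 points.
Column-greedy (each section in turn goes to its best remaining student) gives 405 points, worse by 14.
Every other assignment is strictly worse.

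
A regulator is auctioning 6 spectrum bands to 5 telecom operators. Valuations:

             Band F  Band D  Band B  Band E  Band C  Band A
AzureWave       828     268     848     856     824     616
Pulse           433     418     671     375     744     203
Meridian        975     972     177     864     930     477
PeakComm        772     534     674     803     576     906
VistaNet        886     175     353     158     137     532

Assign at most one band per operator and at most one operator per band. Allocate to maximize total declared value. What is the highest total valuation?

Treat this as an assignment problem: match each operator to one band.
Optimal: AzureWave→Band E ($856M), Pulse→Band C ($744M), Meridian→Band D ($972M), PeakComm→Band A ($906M), VistaNet→Band F ($886M) — total 856+744+972+906+886 = $4364M.
Next-best assignment: AzureWave→Band B, Pulse→Band C, Meridian→Band D, PeakComm→Band A, VistaNet→Band F = $4356M.
Checked against all permutations: $4364M is optimal.

Maximum total: $4364M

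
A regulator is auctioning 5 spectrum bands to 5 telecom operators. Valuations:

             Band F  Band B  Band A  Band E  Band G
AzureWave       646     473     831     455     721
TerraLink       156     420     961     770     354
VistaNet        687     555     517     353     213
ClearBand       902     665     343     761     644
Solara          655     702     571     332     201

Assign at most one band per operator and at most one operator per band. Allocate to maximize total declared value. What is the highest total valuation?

Max total: $3832M

Optimal: AzureWave→Band G ($721M), TerraLink→Band A ($961M), VistaNet→Band F ($687M), ClearBand→Band E ($761M), Solara→Band B ($702M) — total 721+961+687+761+702 = $3832M.
Row-greedy (each operator in turn takes its best remaining band) gives $3154M, worse by 678.
Next-best assignment: AzureWave→Band G, TerraLink→Band A, VistaNet→Band B, ClearBand→Band E, Solara→Band F = $3653M.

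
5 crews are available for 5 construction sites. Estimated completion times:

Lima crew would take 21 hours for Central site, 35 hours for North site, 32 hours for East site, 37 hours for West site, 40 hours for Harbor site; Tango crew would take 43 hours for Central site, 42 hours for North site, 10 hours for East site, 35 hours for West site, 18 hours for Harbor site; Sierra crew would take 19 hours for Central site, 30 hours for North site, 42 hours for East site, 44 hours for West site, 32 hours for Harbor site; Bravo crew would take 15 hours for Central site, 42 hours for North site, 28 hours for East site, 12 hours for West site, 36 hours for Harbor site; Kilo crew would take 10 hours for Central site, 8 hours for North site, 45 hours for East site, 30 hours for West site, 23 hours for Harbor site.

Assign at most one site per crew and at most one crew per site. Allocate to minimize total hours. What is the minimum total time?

Treat this as an assignment problem: match each crew to one site.
Optimal: Lima crew→Central site (21 hours), Tango crew→East site (10 hours), Sierra crew→Harbor site (32 hours), Bravo crew→West site (12 hours), Kilo crew→North site (8 hours) — total 21+10+32+12+8 = 83 hours.
Min-entry greedy (repeatedly take the single cheapest remaining cell) gives 89 hours, worse by 6.
Next-best assignment: Lima crew→East site, Tango crew→Harbor site, Sierra crew→Central site, Bravo crew→West site, Kilo crew→North site = 89 hours.
Checked against all permutations: 83 hours is optimal.

Min total: 83 hours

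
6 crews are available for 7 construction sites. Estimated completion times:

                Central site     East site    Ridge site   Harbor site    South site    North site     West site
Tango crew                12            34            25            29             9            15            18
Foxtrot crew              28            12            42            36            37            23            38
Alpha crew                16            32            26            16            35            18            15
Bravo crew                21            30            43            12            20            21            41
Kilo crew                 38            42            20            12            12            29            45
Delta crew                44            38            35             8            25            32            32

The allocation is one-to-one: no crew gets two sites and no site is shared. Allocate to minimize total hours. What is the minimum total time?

Minimum total: 80 hours

Optimal: Tango crew→Central site (12 hours), Foxtrot crew→East site (12 hours), Alpha crew→West site (15 hours), Bravo crew→North site (21 hours), Kilo crew→South site (12 hours), Delta crew→Harbor site (8 hours) — total 12+12+15+21+12+8 = 80 hours.
Row-greedy (each crew in turn takes its cheapest remaining site) gives 100 hours, worse by 20.
Next-best assignment: Tango crew→North site, Foxtrot crew→East site, Alpha crew→West site, Bravo crew→Central site, Kilo crew→South site, Delta crew→Harbor site = 83 hours.
Every other assignment is strictly worse.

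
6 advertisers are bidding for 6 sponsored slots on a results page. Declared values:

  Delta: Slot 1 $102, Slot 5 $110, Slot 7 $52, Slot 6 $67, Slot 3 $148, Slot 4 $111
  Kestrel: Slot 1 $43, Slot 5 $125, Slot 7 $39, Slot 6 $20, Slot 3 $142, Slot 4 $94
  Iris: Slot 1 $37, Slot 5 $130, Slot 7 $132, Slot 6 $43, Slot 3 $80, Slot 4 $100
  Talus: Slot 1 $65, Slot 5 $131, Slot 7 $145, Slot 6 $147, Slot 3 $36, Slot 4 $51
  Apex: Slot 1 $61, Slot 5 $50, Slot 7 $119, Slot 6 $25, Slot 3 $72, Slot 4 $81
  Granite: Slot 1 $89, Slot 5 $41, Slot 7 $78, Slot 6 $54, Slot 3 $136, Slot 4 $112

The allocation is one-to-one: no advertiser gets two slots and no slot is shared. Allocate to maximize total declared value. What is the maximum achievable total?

Max total: $752

Optimal: Delta→Slot 1 ($102), Kestrel→Slot 3 ($142), Iris→Slot 5 ($130), Talus→Slot 6 ($147), Apex→Slot 7 ($119), Granite→Slot 4 ($112) — total 102+142+130+147+119+112 = $752.
Column-greedy (each slot in turn goes to its best remaining advertiser) gives $642, worse by 110.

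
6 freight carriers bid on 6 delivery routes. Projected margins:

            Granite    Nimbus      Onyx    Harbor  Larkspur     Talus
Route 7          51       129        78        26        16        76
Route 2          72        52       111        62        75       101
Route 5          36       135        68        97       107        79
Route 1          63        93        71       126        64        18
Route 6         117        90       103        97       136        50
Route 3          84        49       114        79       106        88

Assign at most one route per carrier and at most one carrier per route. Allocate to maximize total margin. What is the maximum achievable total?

Optimal: Granite→Route 6 ($117k), Nimbus→Route 7 ($129k), Onyx→Route 3 ($114k), Harbor→Route 1 ($126k), Larkspur→Route 5 ($107k), Talus→Route 2 ($101k) — total 117+129+114+126+107+101 = $694k.
Swapping Harbor↔Onyx (Harbor→Route 3 $79k, Onyx→Route 1 $71k) loses 90.

Maximum total: $694k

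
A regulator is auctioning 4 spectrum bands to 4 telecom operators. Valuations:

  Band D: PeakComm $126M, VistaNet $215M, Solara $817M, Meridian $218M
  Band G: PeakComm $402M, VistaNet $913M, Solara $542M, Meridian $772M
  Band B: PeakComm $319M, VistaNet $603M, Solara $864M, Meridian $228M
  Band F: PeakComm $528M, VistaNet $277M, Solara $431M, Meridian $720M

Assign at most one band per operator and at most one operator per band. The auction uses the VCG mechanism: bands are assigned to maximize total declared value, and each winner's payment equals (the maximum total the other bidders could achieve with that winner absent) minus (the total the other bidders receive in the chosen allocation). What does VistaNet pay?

Efficient allocation: PeakComm→Band B ($319M), VistaNet→Band G ($913M), Solara→Band D ($817M), Meridian→Band F ($720M); total welfare W = $2769M.
VistaNet receives Band G at value $913M, so the others get W − 913 = $1856M.
Without VistaNet: best allocation of the remaining 3 bidders over all 4 bands is PeakComm→Band F ($528M), Solara→Band B ($864M), Meridian→Band G ($772M), total $2164M.
VCG payment = (others' best without VistaNet) − (others' welfare with VistaNet) = 2164 − 1856 = $308M.

VistaNet pays $308M.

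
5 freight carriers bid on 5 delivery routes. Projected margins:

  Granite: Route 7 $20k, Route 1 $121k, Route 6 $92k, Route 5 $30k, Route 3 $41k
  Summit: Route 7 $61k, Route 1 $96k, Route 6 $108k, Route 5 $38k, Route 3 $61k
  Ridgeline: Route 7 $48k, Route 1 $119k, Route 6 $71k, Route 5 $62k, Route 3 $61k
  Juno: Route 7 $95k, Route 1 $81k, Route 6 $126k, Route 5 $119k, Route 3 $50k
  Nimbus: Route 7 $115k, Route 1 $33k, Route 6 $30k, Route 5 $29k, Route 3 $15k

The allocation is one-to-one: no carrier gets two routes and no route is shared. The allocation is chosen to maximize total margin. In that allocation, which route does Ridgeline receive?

Ridgeline receives Route 3.

Treat this as an assignment problem: match each carrier to one route.
Optimal: Granite→Route 1 ($121k), Summit→Route 6 ($108k), Ridgeline→Route 3 ($61k), Juno→Route 5 ($119k), Nimbus→Route 7 ($115k) — total 121+108+61+119+115 = $524k.
Swapping Summit↔Granite (Summit→Route 1 $96k, Granite→Route 6 $92k) loses 41.
Ridgeline's own top route is Route 1 ($119k), but forcing Ridgeline→Route 1 and reassigning the rest optimally gives only $506k — worse by 18.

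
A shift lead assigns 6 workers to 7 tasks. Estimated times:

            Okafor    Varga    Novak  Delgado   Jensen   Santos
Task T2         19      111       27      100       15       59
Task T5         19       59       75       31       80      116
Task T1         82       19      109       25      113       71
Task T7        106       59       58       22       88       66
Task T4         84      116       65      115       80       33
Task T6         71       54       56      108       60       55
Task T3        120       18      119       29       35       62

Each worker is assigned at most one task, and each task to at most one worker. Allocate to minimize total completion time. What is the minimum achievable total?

This is a one-to-one assignment (minimum-cost bipartite matching).
Optimal: Okafor→Task T5 (19 min), Varga→Task T1 (19 min), Novak→Task T2 (27 min), Delgado→Task T7 (22 min), Jensen→Task T3 (35 min), Santos→Task T4 (33 min) — total 19+19+27+22+35+33 = 155 min.
Column-greedy (each task in turn goes to its cheapest remaining worker) gives 164 min, worse by 9.
Next-best assignment: Okafor→Task T5, Varga→Task T3, Novak→Task T6, Delgado→Task T7, Jensen→Task T2, Santos→Task T4 = 163 min.
Swapping Novak↔Jensen (Novak→Task T3 119 min, Jensen→Task T2 15 min) adds 72.
Checked against all permutations: 155 min is optimal.

Minimum total: 155 min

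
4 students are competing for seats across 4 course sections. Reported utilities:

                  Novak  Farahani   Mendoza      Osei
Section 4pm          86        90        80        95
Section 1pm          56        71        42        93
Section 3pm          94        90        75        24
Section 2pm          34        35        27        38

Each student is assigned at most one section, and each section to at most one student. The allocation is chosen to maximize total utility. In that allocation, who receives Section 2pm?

Optimal: Novak→Section 3pm (94 points), Farahani→Section 4pm (90 points), Mendoza→Section 2pm (27 points), Osei→Section 1pm (93 points) — total 94+90+27+93 = 304 points.
Max-entry greedy (repeatedly take the single best remaining cell) gives 287 points, worse by 17.
Mendoza's own top section is Section 4pm (80 points), but forcing Mendoza→Section 4pm and reassigning the rest optimally gives only 302 points — worse by 2.

Mendoza receives Section 2pm.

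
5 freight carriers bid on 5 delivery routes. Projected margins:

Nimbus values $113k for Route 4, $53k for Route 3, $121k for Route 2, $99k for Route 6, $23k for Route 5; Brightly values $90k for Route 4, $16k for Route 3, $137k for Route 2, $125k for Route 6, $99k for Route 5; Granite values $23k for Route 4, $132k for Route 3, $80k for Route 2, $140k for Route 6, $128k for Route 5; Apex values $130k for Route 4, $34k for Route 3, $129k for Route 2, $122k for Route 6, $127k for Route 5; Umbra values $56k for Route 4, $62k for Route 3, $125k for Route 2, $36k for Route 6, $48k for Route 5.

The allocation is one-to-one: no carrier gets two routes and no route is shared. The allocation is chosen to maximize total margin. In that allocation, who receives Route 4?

Treat this as an assignment problem: match each carrier to one route.
Optimal: Nimbus→Route 4 ($113k), Brightly→Route 6 ($125k), Granite→Route 3 ($132k), Apex→Route 5 ($127k), Umbra→Route 2 ($125k) — total 113+125+132+127+125 = $622k.
Row-greedy (each carrier in turn takes its best remaining route) gives $556k, worse by 66.
Next-best assignment: Nimbus→Route 4, Brightly→Route 5, Granite→Route 3, Apex→Route 6, Umbra→Route 2 = $591k.
Swapping Granite↔Umbra (Granite→Route 2 $80k, Umbra→Route 3 $62k) loses 115.
Every other assignment is strictly worse.
Nimbus's own top route is Route 2 ($121k), but forcing Nimbus→Route 2 and reassigning the rest optimally gives only $566k — worse by 56.

Nimbus receives Route 4.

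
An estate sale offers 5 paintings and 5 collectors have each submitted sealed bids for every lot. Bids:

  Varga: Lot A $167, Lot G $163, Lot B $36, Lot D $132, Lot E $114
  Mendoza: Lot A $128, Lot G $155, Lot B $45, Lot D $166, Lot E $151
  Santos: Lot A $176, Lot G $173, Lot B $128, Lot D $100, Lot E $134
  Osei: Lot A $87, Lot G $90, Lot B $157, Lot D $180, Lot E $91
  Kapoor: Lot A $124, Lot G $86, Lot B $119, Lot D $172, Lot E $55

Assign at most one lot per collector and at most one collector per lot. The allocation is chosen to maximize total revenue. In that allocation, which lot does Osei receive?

This is a one-to-one assignment (maximum-weight bipartite matching).
Optimal: Varga→Lot A ($167), Mendoza→Lot E ($151), Santos→Lot G ($173), Osei→Lot B ($157), Kapoor→Lot D ($172) — total 167+151+173+157+172 = $820.
Column-greedy (each lot in turn goes to its best remaining collector) gives $819, worse by 1.
Swapping Varga↔Osei (Varga→Lot B $36, Osei→Lot A $87) loses 201.
No other one-to-one assignment exceeds $820.
Osei's own top lot is Lot D ($180), but forcing Osei→Lot D and reassigning the rest optimally gives only $790 — worse by 30.

Osei receives Lot B.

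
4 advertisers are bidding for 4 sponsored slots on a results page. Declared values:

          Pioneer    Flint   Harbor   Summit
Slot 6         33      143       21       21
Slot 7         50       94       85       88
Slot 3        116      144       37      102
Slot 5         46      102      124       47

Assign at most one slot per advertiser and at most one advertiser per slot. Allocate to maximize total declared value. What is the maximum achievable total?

Max total: $471

Treat this as an assignment problem: match each advertiser to one slot.
Optimal: Pioneer→Slot 3 ($116), Flint→Slot 6 ($143), Harbor→Slot 5 ($124), Summit→Slot 7 ($88) — total 116+143+124+88 = $471.
No other one-to-one assignment exceeds $471.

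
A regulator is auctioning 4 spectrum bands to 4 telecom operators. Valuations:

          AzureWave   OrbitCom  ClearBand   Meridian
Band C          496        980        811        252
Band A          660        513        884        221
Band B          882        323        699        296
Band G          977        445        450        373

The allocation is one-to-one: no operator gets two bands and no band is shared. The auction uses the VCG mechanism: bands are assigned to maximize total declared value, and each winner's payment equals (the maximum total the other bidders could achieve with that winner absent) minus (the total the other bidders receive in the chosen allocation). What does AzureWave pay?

Efficient allocation: AzureWave→Band G ($977M), OrbitCom→Band C ($980M), ClearBand→Band A ($884M), Meridian→Band B ($296M); total welfare W = $3137M.
AzureWave receives Band G at value $977M, so the others get W − 977 = $2160M.
Without AzureWave: best allocation of the remaining 3 bidders over all 4 bands is OrbitCom→Band C ($980M), ClearBand→Band A ($884M), Meridian→Band G ($373M), total $2237M.
VCG payment = (others' best without AzureWave) − (others' welfare with AzureWave) = 2237 − 2160 = $77M.

AzureWave pays $77M.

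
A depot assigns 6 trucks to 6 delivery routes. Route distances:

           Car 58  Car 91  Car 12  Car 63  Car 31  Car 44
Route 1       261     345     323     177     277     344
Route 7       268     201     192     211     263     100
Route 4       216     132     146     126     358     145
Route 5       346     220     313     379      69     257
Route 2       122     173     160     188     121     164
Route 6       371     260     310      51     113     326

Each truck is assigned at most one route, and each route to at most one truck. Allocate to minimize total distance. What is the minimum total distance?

Minimum total: 773 km

Optimal: Car 58→Route 1 (261 km), Car 91→Route 4 (132 km), Car 12→Route 2 (160 km), Car 63→Route 6 (51 km), Car 31→Route 5 (69 km), Car 44→Route 7 (100 km) — total 261+132+160+51+69+100 = 773 km.
Min-entry greedy (repeatedly take the single cheapest remaining cell) gives 797 km, worse by 24.
Next-best assignment: Car 58→Route 2, Car 91→Route 4, Car 12→Route 1, Car 63→Route 6, Car 31→Route 5, Car 44→Route 7 = 797 km.
Every other assignment is strictly worse.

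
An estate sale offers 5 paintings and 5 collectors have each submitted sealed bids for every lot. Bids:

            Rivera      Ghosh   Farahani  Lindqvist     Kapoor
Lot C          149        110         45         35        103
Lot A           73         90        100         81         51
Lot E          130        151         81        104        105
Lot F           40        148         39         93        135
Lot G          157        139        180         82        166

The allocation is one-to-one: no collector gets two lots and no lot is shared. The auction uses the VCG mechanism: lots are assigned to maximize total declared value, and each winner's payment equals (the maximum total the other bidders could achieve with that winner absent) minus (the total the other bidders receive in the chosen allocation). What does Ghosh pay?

Ghosh pays $23.

Efficient allocation: Rivera→Lot C ($149), Ghosh→Lot E ($151), Farahani→Lot G ($180), Lindqvist→Lot A ($81), Kapoor→Lot F ($135); total welfare W = $696.
Ghosh receives Lot E at value $151, so the others get W − 151 = $545.
Without Ghosh: best allocation of the remaining 4 bidders over all 5 lots is Rivera→Lot C ($149), Farahani→Lot G ($180), Lindqvist→Lot E ($104), Kapoor→Lot F ($135), total $568.
VCG payment = (others' best without Ghosh) − (others' welfare with Ghosh) = 568 − 545 = $23.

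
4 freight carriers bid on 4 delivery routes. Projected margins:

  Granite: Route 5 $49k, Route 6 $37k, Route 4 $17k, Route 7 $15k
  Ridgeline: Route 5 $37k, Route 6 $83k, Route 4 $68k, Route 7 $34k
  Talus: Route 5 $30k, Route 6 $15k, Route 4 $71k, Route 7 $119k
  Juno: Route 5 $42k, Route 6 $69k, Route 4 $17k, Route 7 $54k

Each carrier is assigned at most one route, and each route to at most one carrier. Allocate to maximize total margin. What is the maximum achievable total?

Maximum total: $305k

Treat this as an assignment problem: match each carrier to one route.
Optimal: Granite→Route 5 ($49k), Ridgeline→Route 4 ($68k), Talus→Route 7 ($119k), Juno→Route 6 ($69k) — total 49+68+119+69 = $305k.
Row-greedy (each carrier in turn takes its best remaining route) gives $268k, worse by 37.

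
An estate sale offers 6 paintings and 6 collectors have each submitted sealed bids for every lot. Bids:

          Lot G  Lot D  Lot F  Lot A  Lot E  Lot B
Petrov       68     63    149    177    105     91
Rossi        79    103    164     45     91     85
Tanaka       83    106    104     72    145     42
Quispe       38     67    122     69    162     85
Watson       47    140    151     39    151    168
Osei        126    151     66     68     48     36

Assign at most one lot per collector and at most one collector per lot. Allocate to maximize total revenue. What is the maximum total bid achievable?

Optimal: Petrov→Lot A ($177), Rossi→Lot F ($164), Tanaka→Lot G ($83), Quispe→Lot E ($162), Watson→Lot B ($168), Osei→Lot D ($151) — total 177+164+83+162+168+151 = $905.
Column-greedy (each lot in turn goes to its best remaining collector) gives $811, worse by 94.
Every other assignment is strictly worse.

Maximum total: $905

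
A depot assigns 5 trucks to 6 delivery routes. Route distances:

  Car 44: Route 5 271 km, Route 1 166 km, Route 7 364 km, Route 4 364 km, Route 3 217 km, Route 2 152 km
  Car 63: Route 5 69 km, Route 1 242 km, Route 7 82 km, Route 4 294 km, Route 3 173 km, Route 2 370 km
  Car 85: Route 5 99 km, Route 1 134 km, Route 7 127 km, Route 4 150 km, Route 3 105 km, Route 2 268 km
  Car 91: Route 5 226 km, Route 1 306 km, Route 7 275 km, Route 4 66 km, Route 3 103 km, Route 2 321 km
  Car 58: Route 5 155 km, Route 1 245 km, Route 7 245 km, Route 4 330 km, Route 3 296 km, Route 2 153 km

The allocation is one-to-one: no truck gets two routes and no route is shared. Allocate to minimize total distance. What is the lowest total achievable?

This is a one-to-one assignment (minimum-cost bipartite matching).
Optimal: Car 44→Route 1 (166 km), Car 63→Route 5 (69 km), Car 85→Route 3 (105 km), Car 91→Route 4 (66 km), Car 58→Route 2 (153 km) — total 166+69+105+66+153 = 559 km.
Min-entry greedy (repeatedly take the single cheapest remaining cell) gives 637 km, worse by 78.
Swapping Car 85↔Car 58 (Car 85→Route 2 268 km, Car 58→Route 3 296 km) adds 306.

Minimum total: 559 km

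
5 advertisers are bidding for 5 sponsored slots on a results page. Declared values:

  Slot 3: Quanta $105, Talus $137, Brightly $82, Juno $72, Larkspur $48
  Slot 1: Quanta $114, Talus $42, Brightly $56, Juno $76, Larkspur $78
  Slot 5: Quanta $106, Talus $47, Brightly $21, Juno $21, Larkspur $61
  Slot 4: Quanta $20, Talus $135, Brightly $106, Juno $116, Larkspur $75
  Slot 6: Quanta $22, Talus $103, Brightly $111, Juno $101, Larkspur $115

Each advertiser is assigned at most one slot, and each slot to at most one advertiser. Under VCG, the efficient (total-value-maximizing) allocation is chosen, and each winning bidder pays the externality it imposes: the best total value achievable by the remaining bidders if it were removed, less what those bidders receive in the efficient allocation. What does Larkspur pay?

Efficient allocation: Quanta→Slot 5 ($106), Talus→Slot 3 ($137), Brightly→Slot 6 ($111), Juno→Slot 4 ($116), Larkspur→Slot 1 ($78); total welfare W = $548.
Larkspur receives Slot 1 at value $78, so the others get W − 78 = $470.
Without Larkspur: best allocation of the remaining 4 bidders over all 5 slots is Quanta→Slot 1 ($114), Talus→Slot 3 ($137), Brightly→Slot 6 ($111), Juno→Slot 4 ($116), total $478.
VCG payment = (others' best without Larkspur) − (others' welfare with Larkspur) = 478 − 470 = $8.

Larkspur pays $8.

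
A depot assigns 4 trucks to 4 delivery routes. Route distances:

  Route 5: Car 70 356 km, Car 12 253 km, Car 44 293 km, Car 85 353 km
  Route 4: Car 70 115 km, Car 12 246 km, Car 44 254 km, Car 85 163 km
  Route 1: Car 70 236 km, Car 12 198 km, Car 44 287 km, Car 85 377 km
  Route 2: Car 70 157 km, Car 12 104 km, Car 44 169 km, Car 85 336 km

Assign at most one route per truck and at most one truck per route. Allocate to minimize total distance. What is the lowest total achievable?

Optimal: Car 70→Route 1 (236 km), Car 12→Route 2 (104 km), Car 44→Route 5 (293 km), Car 85→Route 4 (163 km) — total 236+104+293+163 = 796 km.
Min-entry greedy (repeatedly take the single cheapest remaining cell) gives 859 km, worse by 63.

Minimum total: 796 km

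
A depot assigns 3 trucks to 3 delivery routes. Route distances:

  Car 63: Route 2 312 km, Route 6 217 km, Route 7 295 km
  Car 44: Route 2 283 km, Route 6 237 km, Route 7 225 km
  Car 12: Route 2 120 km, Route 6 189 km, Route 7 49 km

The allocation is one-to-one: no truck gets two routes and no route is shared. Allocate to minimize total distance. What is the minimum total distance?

This is the linear assignment problem.
Optimal: Car 63→Route 6 (217 km), Car 44→Route 2 (283 km), Car 12→Route 7 (49 km) — total 217+283+49 = 549 km.
Column-greedy (each route in turn goes to its cheapest remaining truck) gives 562 km, worse by 13.
Next-best assignment: Car 63→Route 6, Car 44→Route 7, Car 12→Route 2 = 562 km.

Minimum total: 549 km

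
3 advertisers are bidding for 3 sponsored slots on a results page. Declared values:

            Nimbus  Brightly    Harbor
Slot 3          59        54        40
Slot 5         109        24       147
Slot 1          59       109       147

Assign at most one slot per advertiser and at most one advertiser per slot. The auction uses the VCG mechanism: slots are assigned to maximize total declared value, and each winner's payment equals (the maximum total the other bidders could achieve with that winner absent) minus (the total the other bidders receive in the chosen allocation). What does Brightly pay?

Efficient allocation: Nimbus→Slot 3 ($59), Brightly→Slot 1 ($109), Harbor→Slot 5 ($147); total welfare W = $315.
Brightly receives Slot 1 at value $109, so the others get W − 109 = $206.
Without Brightly: best allocation of the remaining 2 bidders over all 3 slots is Nimbus→Slot 5 ($109), Harbor→Slot 1 ($147), total $256.
VCG payment = (others' best without Brightly) − (others' welfare with Brightly) = 256 − 206 = $50.

Brightly pays $50.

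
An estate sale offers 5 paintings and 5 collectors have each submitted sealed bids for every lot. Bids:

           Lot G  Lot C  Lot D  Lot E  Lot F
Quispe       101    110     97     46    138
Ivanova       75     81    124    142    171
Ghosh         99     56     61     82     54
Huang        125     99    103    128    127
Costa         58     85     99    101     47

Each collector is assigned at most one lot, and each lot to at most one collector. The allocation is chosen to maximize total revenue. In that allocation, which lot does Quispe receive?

Quispe receives Lot C.

Optimal: Quispe→Lot C ($110), Ivanova→Lot F ($171), Ghosh→Lot G ($99), Huang→Lot E ($128), Costa→Lot D ($99) — total 110+171+99+128+99 = $607.
Column-greedy (each lot in turn goes to its best remaining collector) gives $514, worse by 93.
Next-best assignment: Quispe→Lot C, Ivanova→Lot F, Ghosh→Lot E, Huang→Lot G, Costa→Lot D = $587.
Swapping Huang↔Ghosh (Huang→Lot G $125, Ghosh→Lot E $82) loses 20.
Quispe's own top lot is Lot F ($138), but forcing Quispe→Lot F and reassigning the rest optimally gives only $577 — worse by 30.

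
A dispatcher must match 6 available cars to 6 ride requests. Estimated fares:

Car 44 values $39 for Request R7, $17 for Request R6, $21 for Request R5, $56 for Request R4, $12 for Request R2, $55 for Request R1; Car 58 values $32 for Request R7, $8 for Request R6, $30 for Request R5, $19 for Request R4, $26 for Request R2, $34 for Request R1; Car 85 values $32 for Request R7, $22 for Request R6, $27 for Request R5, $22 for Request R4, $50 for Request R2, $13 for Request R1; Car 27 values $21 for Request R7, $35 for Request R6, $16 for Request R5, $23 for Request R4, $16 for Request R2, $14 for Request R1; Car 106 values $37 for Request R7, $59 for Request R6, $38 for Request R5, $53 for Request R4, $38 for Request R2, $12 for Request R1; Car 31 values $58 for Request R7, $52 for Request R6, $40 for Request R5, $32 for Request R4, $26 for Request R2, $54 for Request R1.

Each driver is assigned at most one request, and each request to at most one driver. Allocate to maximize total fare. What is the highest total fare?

Optimal: Car 44→Request R1 ($55), Car 58→Request R5 ($30), Car 85→Request R2 ($50), Car 27→Request R6 ($35), Car 106→Request R4 ($53), Car 31→Request R7 ($58) — total 55+30+50+35+53+58 = $281.
Column-greedy (each request in turn goes to its best remaining driver) gives $267, worse by 14.
Checked against all permutations: $281 is optimal.

Maximum total: $281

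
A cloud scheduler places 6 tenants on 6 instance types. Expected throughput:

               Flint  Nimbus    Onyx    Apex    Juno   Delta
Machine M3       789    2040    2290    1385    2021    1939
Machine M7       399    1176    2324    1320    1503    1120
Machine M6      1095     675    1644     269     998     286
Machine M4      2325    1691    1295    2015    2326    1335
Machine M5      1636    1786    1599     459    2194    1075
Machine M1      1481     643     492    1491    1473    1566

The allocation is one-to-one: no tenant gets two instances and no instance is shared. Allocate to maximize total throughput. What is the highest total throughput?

Optimal: Flint→Machine M6 (1095 ops/s), Nimbus→Machine M3 (2040 ops/s), Onyx→Machine M7 (2324 ops/s), Apex→Machine M4 (2015 ops/s), Juno→Machine M5 (2194 ops/s), Delta→Machine M1 (1566 ops/s) — total 1095+2040+2324+2015+2194+1566 = 11234 ops/s.
Column-greedy (each instance in turn goes to its best remaining tenant) gives 10255 ops/s, worse by 979.
Every other assignment is strictly worse.

Maximum total: 11234 ops/s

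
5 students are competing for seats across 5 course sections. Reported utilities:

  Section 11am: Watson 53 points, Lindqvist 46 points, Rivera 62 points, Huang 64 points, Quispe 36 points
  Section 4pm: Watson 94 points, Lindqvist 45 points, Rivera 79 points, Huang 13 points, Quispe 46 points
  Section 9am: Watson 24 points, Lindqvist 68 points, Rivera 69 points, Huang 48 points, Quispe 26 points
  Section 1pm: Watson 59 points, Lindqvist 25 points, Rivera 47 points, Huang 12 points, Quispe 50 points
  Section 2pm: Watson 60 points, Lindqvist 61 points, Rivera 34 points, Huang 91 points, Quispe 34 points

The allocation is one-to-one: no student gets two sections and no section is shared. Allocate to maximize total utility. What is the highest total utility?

This is the linear assignment problem.
Optimal: Watson→Section 4pm (94 points), Lindqvist→Section 9am (68 points), Rivera→Section 11am (62 points), Huang→Section 2pm (91 points), Quispe→Section 1pm (50 points) — total 94+68+62+91+50 = 365 points.
Max-entry greedy (repeatedly take the single best remaining cell) gives 350 points, worse by 15.
Next-best assignment: Watson→Section 4pm, Lindqvist→Section 11am, Rivera→Section 9am, Huang→Section 2pm, Quispe→Section 1pm = 350 points.
Swapping Rivera↔Lindqvist (Rivera→Section 9am 69 points, Lindqvist→Section 11am 46 points) loses 15.

Max total: 365 points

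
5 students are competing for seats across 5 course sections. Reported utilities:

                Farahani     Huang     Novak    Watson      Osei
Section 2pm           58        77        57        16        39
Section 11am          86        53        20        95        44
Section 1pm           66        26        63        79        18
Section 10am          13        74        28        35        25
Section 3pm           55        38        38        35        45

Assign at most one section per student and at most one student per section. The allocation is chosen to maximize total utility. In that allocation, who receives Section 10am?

Huang receives Section 10am.

Optimal: Farahani→Section 11am (86 points), Huang→Section 10am (74 points), Novak→Section 2pm (57 points), Watson→Section 1pm (79 points), Osei→Section 3pm (45 points) — total 86+74+57+79+45 = 341 points.
Row-greedy (each student in turn takes its best remaining section) gives 306 points, worse by 35.
Swapping Novak↔Osei (Novak→Section 3pm 38 points, Osei→Section 2pm 39 points) loses 25.
Every other assignment is strictly worse.
Huang's own top section is Section 2pm (77 points), but forcing Huang→Section 2pm and reassigning the rest optimally gives only 315 points — worse by 26.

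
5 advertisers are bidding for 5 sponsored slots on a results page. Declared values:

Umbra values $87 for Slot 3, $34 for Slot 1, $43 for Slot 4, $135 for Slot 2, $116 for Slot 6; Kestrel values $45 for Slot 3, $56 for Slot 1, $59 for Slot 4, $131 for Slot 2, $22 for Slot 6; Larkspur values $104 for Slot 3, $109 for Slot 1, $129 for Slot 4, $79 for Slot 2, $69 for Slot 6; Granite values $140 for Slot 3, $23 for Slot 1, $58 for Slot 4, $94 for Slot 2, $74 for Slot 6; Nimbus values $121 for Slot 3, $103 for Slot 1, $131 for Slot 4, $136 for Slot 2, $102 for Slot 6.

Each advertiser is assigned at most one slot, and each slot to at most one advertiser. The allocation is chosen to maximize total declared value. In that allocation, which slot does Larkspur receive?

Larkspur receives Slot 1.

Optimal: Umbra→Slot 6 ($116), Kestrel→Slot 2 ($131), Larkspur→Slot 1 ($109), Granite→Slot 3 ($140), Nimbus→Slot 4 ($131) — total 116+131+109+140+131 = $627.
Max-entry greedy (repeatedly take the single best remaining cell) gives $577, worse by 50.
Next-best assignment: Umbra→Slot 6, Kestrel→Slot 2, Larkspur→Slot 4, Granite→Slot 3, Nimbus→Slot 1 = $619.
Every other assignment is strictly worse.
Larkspur's own top slot is Slot 4 ($129), but forcing Larkspur→Slot 4 and reassigning the rest optimally gives only $619 — worse by 8.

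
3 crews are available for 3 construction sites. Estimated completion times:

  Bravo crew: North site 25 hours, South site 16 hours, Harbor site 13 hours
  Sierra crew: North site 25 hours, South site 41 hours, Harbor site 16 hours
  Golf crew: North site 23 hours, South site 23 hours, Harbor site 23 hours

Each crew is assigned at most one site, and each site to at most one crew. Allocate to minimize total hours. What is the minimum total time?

Minimum total: 55 hours

Treat this as an assignment problem: match each crew to one site.
Optimal: Bravo crew→South site (16 hours), Sierra crew→Harbor site (16 hours), Golf crew→North site (23 hours) — total 16+16+23 = 55 hours.
Min-entry greedy (repeatedly take the single cheapest remaining cell) gives 77 hours, worse by 22.
Next-best assignment: Bravo crew→Harbor site, Sierra crew→North site, Golf crew→South site = 61 hours.
Swapping Sierra crew↔Bravo crew (Sierra crew→South site 41 hours, Bravo crew→Harbor site 13 hours) adds 22.
Every other assignment is strictly worse.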